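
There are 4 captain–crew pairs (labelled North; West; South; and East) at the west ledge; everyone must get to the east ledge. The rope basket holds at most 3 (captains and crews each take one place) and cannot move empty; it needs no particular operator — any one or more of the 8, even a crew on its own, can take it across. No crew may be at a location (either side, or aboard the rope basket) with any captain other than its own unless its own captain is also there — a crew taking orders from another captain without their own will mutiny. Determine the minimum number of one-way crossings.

Counting alone: each trip to the east ledge takes at most 3 across and each return brings at least 1 back, so after t trips out (and t−1 returns) at most 3t − (t−1) of the 8 are across; that first reaches 8 at t = 4, so at least 7 crossings are needed.
The safety rule pushes this higher. Following every safe sequence of crossings, the most of the 8 that can be at the east ledge as the rope basket arrives there on crossing 7 is 7 — never all 8.
So no plan with fewer than 9 crossings exists, and this one achieves 9:
1. captain North and crew North cross → the east ledge.
2. captain North crosses ← the west ledge.
3. captain North, captain West, and crew West cross → the east ledge.
4. captain North and crew North cross ← the west ledge.
5. captain East, captain North, and captain South cross → the east ledge.
6. crew West crosses ← the west ledge.
7. crew North and crew West cross → the east ledge.
8. crew North crosses ← the west ledge.
9. crew East, crew North, and crew South cross → the east ledge.

9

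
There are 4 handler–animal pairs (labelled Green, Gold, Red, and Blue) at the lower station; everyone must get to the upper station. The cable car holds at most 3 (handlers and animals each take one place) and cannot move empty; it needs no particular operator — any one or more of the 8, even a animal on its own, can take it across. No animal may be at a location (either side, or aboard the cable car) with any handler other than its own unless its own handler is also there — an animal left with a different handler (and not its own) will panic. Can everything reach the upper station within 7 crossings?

Counting alone: each trip to the upper station takes at most 3 across and each return brings at least 1 back, so after t trips out (and t−1 returns) at most 3t − (t−1) of the 8 are across; that first reaches 8 at t = 4, so at least 7 crossings are needed.
The safety rule pushes this higher. Following every safe sequence of crossings, the most of the 8 that can be at the upper station as the cable car arrives there on crossing 7 is 7 — never all 8.
So the move cannot be finished within 7 crossings. (The shortest complete plan takes 9:)
1. animal Green and handler Green cross → the upper station.
2. handler Green crosses ← the lower station.
3. animal Gold, handler Gold, and handler Green cross → the upper station.
4. animal Green and handler Green cross ← the lower station.
5. handler Blue, handler Green, and handler Red cross → the upper station.
6. animal Gold crosses ← the lower station.
7. animal Gold and animal Green cross → the upper station.
8. animal Green crosses ← the lower station.
9. animal Blue, animal Green, and animal Red cross → the upper station.

No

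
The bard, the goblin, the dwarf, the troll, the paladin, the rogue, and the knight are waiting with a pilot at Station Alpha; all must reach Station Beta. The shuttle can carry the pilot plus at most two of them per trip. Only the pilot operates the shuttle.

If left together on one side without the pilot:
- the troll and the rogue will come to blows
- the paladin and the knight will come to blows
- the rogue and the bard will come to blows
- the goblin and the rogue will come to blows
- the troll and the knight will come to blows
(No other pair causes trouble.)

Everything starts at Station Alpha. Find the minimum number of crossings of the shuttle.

Counting alone: the pilot can take at most 2 across per trip to Station Beta, so moving all 7 needs at least 4 loaded trips out, with a return between consecutive ones — at least 7 crossings.
The safety rule pushes this higher. Following every safe sequence of crossings, the most of the 7 that can be at Station Beta as the shuttle arrives there on crossing 7 is 6 — never all 7.
So no plan with fewer than 9 crossings exists, and this one achieves 9:
1. Pilot goes to Station Beta with the knight and the rogue.
2. Pilot goes back to Station Alpha alone.
3. Pilot goes to Station Beta with the bard.
4. Pilot goes back to Station Alpha with the rogue.
5. Pilot goes to Station Beta with the goblin and the troll.
6. Pilot goes back to Station Alpha with the knight.
7. Pilot goes to Station Beta with the dwarf and the paladin.
8. Pilot goes back to Station Alpha alone.
9. Pilot goes to Station Beta with the knight and the rogue.

9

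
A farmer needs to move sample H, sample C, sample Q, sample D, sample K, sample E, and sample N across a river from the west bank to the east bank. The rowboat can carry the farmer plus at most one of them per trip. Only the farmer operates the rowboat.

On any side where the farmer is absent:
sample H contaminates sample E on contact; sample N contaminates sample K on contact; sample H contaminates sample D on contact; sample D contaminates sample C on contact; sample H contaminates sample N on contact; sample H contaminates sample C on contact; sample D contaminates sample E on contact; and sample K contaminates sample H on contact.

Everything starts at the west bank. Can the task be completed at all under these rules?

Whatever the first load, the items left behind include a forbidden pair without the farmer. No opening move is safe, so no plan exists.

No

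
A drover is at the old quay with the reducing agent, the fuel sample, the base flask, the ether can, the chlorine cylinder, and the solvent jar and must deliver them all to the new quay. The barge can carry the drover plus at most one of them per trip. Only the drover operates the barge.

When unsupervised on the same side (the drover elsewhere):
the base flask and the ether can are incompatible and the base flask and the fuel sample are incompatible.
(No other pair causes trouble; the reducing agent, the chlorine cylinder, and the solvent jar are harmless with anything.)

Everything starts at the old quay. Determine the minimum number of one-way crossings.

13

Counting alone: the drover can take at most 1 across per trip to the new quay, so moving all 6 needs at least 6 loaded trips out, with a return between consecutive ones — at least 11 crossings.
The safety rule pushes this higher. Following every safe sequence of crossings, the most of the 6 that can be at the new quay as the barge arrives there on crossing 11 is 5 — never all 6.
So no plan with fewer than 13 crossings exists, and this one achieves 13:
1. Drover goes to the new quay with the base flask.
2. Drover goes back to the old quay alone.
3. Drover goes to the new quay with the reducing agent.
4. Drover goes back to the old quay alone.
5. Drover goes to the new quay with the fuel sample.
6. Drover goes back to the old quay with the base flask.
7. Drover goes to the new quay with the ether can.
8. Drover goes back to the old quay alone.
9. Drover goes to the new quay with the chlorine cylinder.
10. Drover goes back to the old quay alone.
11. Drover goes to the new quay with the solvent jar.
12. Drover goes back to the old quay alone.
13. Drover goes to the new quay with the base flask.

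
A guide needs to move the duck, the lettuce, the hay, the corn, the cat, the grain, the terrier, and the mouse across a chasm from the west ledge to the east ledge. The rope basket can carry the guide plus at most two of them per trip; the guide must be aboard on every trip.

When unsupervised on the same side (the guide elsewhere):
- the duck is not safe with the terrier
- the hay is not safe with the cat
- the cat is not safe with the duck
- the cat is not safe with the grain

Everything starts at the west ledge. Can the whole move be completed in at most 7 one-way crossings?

No

Counting alone: the guide can take at most 2 across per trip to the east ledge, so moving all 8 needs at least 4 loaded trips out, with a return between consecutive ones — at least 7 crossings.
The safety rule pushes this higher. Following every safe sequence of crossings, the most of the 8 that can be at the east ledge as the rope basket arrives there on crossing 7 is 7 — never all 8.
So the move cannot be finished within 7 crossings. (The shortest complete plan takes 9:)
1. Guide goes to the east ledge with the cat and the duck.  [the west ledge: the corn, the grain, the hay, the lettuce, the mouse, the terrier | the east ledge: the cat, the duck]
2. Guide goes back to the west ledge with the duck.  [the west ledge: the corn, the duck, the grain, the hay, the lettuce, the mouse, the terrier | the east ledge: the cat]
3. Guide goes to the east ledge with the duck and the lettuce.  [the west ledge: the corn, the grain, the hay, the mouse, the terrier | the east ledge: the cat, the duck, the lettuce]
4. Guide goes back to the west ledge with the cat.  [the west ledge: the cat, the corn, the grain, the hay, the mouse, the terrier | the east ledge: the duck, the lettuce]
5. Guide goes to the east ledge with the grain and the hay.  [the west ledge: the cat, the corn, the mouse, the terrier | the east ledge: the duck, the grain, the hay, the lettuce]
6. Guide goes back to the west ledge alone.  [the west ledge: the cat, the corn, the mouse, the terrier | the east ledge: the duck, the grain, the hay, the lettuce]
7. Guide goes to the east ledge with the corn and the mouse.  [the west ledge: the cat, the terrier | the east ledge: the corn, the duck, the grain, the hay, the lettuce, the mouse]
8. Guide goes back to the west ledge alone.  [the west ledge: the cat, the terrier | the east ledge: the corn, the duck, the grain, the hay, the lettuce, the mouse]
9. Guide goes to the east ledge with the cat and the terrier.  [the west ledge: — | the east ledge: the cat, the corn, the duck, the grain, the hay, the lettuce, the mouse, the terrier]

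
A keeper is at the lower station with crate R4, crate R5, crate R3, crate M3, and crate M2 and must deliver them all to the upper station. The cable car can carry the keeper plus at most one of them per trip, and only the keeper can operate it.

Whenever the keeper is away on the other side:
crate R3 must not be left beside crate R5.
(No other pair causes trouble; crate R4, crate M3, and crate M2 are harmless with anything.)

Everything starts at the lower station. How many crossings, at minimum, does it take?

Counting alone: the keeper can take at most 1 across per trip to the upper station, so moving all 5 needs at least 5 loaded trips out, with a return between consecutive ones — at least 9 crossings.
The plan below uses exactly 9 crossings, so it is optimal:
1. Keeper goes to the upper station with crate R5.
2. Keeper goes back to the lower station alone.
3. Keeper goes to the upper station with crate R4.
4. Keeper goes back to the lower station alone.
5. Keeper goes to the upper station with crate M3.
6. Keeper goes back to the lower station alone.
7. Keeper goes to the upper station with crate M2.
8. Keeper goes back to the lower station alone.
9. Keeper goes to the upper station with crate R3.

9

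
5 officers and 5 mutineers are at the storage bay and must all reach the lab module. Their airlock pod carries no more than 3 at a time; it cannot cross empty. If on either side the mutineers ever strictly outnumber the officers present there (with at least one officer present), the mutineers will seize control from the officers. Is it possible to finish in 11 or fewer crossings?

Yes — this plan uses 11 crossings (≤ 11):
1. 2 mutineers → the lab module.  (the storage bay: 5O 3M; the lab module: 0O 2M)
2. 1 mutineer ← the storage bay.  (the storage bay: 5O 4M; the lab module: 0O 1M)
3. 3 mutineers → the lab module.  (the storage bay: 5O 1M; the lab module: 0O 4M)
4. 1 mutineer ← the storage bay.  (the storage bay: 5O 2M; the lab module: 0O 3M)
5. 3 officers → the lab module.  (the storage bay: 2O 2M; the lab module: 3O 3M)
6. 1 officer and 1 mutineer ← the storage bay.  (the storage bay: 3O 3M; the lab module: 2O 2M)
7. 3 officers → the lab module.  (the storage bay: 0O 3M; the lab module: 5O 2M)
8. 1 mutineer ← the storage bay.  (the storage bay: 0O 4M; the lab module: 5O 1M)
9. 2 mutineers → the lab module.  (the storage bay: 0O 2M; the lab module: 5O 3M)
10. 1 mutineer ← the storage bay.  (the storage bay: 0O 3M; the lab module: 5O 2M)
11. 3 mutineers → the lab module.  (the storage bay: 0O 0M; the lab module: 5O 5M)

Yes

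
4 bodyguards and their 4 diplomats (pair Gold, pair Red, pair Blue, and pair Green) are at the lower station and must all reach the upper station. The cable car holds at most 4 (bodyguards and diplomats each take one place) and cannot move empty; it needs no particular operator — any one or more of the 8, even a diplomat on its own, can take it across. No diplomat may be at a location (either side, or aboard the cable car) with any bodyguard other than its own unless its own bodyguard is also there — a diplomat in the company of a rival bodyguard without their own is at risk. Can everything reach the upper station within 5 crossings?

Yes — this plan uses 5 crossings (≤ 5):
1. bodyguard Gold and diplomat Gold cross → the upper station.
2. bodyguard Gold crosses ← the lower station.
3. bodyguard Blue, bodyguard Gold, bodyguard Green, and bodyguard Red cross → the upper station.
4. diplomat Gold crosses ← the lower station.
5. diplomat Blue, diplomat Gold, diplomat Green, and diplomat Red cross → the upper station.

Yes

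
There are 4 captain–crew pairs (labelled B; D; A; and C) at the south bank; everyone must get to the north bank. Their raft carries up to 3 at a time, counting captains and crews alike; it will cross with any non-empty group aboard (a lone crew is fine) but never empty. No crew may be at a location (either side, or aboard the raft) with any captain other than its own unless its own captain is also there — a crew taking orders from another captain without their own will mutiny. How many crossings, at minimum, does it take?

9

Counting alone: each trip to the north bank takes at most 3 across and each return brings at least 1 back, so after t trips out (and t−1 returns) at most 3t − (t−1) of the 8 are across; that first reaches 8 at t = 4, so at least 7 crossings are needed.
The safety rule pushes this higher. Following every safe sequence of crossings, the most of the 8 that can be at the north bank as the raft arrives there on crossing 7 is 7 — never all 8.
So no plan with fewer than 9 crossings exists, and this one achieves 9:
1. captain B and crew B cross → the north bank.
2. captain B crosses ← the south bank.
3. captain B, captain D, and crew D cross → the north bank.
4. captain B and crew B cross ← the south bank.
5. captain A, captain B, and captain C cross → the north bank.
6. crew D crosses ← the south bank.
7. crew B and crew D cross → the north bank.
8. crew B crosses ← the south bank.
9. crew A, crew B, and crew C cross → the north bank.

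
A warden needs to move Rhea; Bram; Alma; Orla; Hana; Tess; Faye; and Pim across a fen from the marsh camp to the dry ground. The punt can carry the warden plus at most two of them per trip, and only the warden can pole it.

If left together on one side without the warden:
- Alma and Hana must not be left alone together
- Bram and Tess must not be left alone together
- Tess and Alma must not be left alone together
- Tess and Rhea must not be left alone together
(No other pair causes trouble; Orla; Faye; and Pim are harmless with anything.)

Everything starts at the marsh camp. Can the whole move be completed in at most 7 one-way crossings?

Counting alone: the warden can take at most 2 across per trip to the dry ground, so moving all 8 needs at least 4 loaded trips out, with a return between consecutive ones — at least 7 crossings.
The safety rule pushes this higher. Following every safe sequence of crossings, the most of the 8 that can be at the dry ground as the punt arrives there on crossing 7 is 7 — never all 8.
So the move cannot be finished within 7 crossings. (The shortest complete plan takes 9:)
1. Warden goes to the dry ground with Alma and Tess.  [the marsh camp: Bram, Faye, Hana, Orla, Pim, Rhea | the dry ground: Alma, Tess]
2. Warden goes back to the marsh camp with Alma.  [the marsh camp: Alma, Bram, Faye, Hana, Orla, Pim, Rhea | the dry ground: Tess]
3. Warden goes to the dry ground with Alma and Rhea.  [the marsh camp: Bram, Faye, Hana, Orla, Pim | the dry ground: Alma, Rhea, Tess]
4. Warden goes back to the marsh camp with Tess.  [the marsh camp: Bram, Faye, Hana, Orla, Pim, Tess | the dry ground: Alma, Rhea]
5. Warden goes to the dry ground with Bram and Orla.  [the marsh camp: Faye, Hana, Pim, Tess | the dry ground: Alma, Bram, Orla, Rhea]
6. Warden goes back to the marsh camp alone.  [the marsh camp: Faye, Hana, Pim, Tess | the dry ground: Alma, Bram, Orla, Rhea]
7. Warden goes to the dry ground with Faye and Pim.  [the marsh camp: Hana, Tess | the dry ground: Alma, Bram, Faye, Orla, Pim, Rhea]
8. Warden goes back to the marsh camp alone.  [the marsh camp: Hana, Tess | the dry ground: Alma, Bram, Faye, Orla, Pim, Rhea]
9. Warden goes to the dry ground with Hana and Tess.  [the marsh camp: — | the dry ground: Alma, Bram, Faye, Hana, Orla, Pim, Rhea, Tess]

No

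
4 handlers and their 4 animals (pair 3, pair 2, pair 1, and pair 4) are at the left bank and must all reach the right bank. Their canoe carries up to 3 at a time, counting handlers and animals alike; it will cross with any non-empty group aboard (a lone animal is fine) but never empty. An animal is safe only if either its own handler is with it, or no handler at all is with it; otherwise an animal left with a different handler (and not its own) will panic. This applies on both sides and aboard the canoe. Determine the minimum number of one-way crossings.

Counting alone: each trip to the right bank takes at most 3 across and each return brings at least 1 back, so after t trips out (and t−1 returns) at most 3t − (t−1) of the 8 are across; that first reaches 8 at t = 4, so at least 7 crossings are needed.
The safety rule pushes this higher. Following every safe sequence of crossings, the most of the 8 that can be at the right bank as the canoe arrives there on crossing 7 is 7 — never all 8.
So no plan with fewer than 9 crossings exists, and this one achieves 9:
1. animal 3 and handler 3 cross → the right bank.
2. handler 3 crosses ← the left bank.
3. animal 2, handler 2, and handler 3 cross → the right bank.
4. animal 3 and handler 3 cross ← the left bank.
5. handler 1, handler 3, and handler 4 cross → the right bank.
6. animal 2 crosses ← the left bank.
7. animal 2 and animal 3 cross → the right bank.
8. animal 3 crosses ← the left bank.
9. animal 1, animal 3, and animal 4 cross → the right bank.

9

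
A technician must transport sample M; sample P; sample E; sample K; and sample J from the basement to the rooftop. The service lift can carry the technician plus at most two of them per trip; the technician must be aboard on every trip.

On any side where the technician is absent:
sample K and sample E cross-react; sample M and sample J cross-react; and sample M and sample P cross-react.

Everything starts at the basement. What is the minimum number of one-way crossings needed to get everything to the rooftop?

5

Counting alone: the technician can take at most 2 across per trip to the rooftop, so moving all 5 needs at least 3 loaded trips out, with a return between consecutive ones — at least 5 crossings.
The plan below uses exactly 5 crossings, so it is optimal:
1. Technician goes to the rooftop with sample E and sample M.
2. Technician goes back to the basement alone.
3. Technician goes to the rooftop with sample J and sample P.
4. Technician goes back to the basement with sample M.
5. Technician goes to the rooftop with sample K and sample M.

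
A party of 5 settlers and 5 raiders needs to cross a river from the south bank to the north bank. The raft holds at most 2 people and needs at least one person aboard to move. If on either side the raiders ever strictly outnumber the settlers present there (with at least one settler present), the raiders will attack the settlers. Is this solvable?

No

Following every safe sequence of crossings from the start, the most of the 10 that can be at the north bank as the raft arrives there on crossings 1, 3, 5, 7 is 2, 3, 4, 5 respectively; the best ever achieved is 5 of 10.
From crossing 9 on, no configuration arises that was not already reachable earlier: only 13 distinct safe configurations (who is on which side, and where the raft is) can ever be reached, none of them has everyone across, and every continuation just revisits them. They are: 0 settlers + 0 raiders across (raft back at the start); 0 settlers + 1 raider across (raft there); 0 settlers + 1 raider across (raft back at the start); 0 settlers + 2 raiders across (raft there); 0 settlers + 2 raiders across (raft back at the start); 0 settlers + 3 raiders across (raft there); 0 settlers + 3 raiders across (raft back at the start); 0 settlers + 4 raiders across (raft there); 0 settlers + 4 raiders across (raft back at the start); 0 settlers + 5 raiders across (raft there); 1 settler + 1 raider across (raft there); 1 settler + 1 raider across (raft back at the start); 2 settlers + 2 raiders across (raft there). So no valid plan exists.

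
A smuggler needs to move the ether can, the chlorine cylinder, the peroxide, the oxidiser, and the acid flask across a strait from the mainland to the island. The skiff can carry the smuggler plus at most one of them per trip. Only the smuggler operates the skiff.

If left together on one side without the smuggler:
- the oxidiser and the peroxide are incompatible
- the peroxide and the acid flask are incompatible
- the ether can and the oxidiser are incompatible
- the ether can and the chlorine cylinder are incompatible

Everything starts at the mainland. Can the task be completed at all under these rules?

No

Whatever the first load, the items left behind include a forbidden pair without the smuggler. No opening move is safe, so no plan exists.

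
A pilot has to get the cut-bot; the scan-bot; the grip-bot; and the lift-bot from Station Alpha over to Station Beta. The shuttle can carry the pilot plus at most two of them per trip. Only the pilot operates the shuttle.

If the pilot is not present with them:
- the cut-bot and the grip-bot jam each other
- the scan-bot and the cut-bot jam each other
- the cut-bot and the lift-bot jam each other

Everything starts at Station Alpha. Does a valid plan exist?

1. Pilot goes to Station Beta with the cut-bot.
2. Pilot goes back to Station Alpha alone.
3. Pilot goes to Station Beta with the grip-bot and the scan-bot.
4. Pilot goes back to Station Alpha with the cut-bot.
5. Pilot goes to Station Beta with the cut-bot and the lift-bot.

Yes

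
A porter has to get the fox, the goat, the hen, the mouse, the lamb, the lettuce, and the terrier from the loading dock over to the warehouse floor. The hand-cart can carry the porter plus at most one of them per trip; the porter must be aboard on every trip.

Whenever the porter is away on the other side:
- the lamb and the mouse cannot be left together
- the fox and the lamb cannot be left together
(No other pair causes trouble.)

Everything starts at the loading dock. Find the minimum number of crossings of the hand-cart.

15

Counting alone: the porter can take at most 1 across per trip to the warehouse floor, so moving all 7 needs at least 7 loaded trips out, with a return between consecutive ones — at least 13 crossings.
The safety rule pushes this higher. Following every safe sequence of crossings, the most of the 7 that can be at the warehouse floor as the hand-cart arrives there on crossing 13 is 6 — never all 7.
So no plan with fewer than 15 crossings exists, and this one achieves 15:
1. Porter goes to the warehouse floor with the lamb.  [the loading dock: the fox, the goat, the hen, the lettuce, the mouse, the terrier | the warehouse floor: the lamb]
2. Porter goes back to the loading dock alone.  [the loading dock: the fox, the goat, the hen, the lettuce, the mouse, the terrier | the warehouse floor: the lamb]
3. Porter goes to the warehouse floor with the fox.  [the loading dock: the goat, the hen, the lettuce, the mouse, the terrier | the warehouse floor: the fox, the lamb]
4. Porter goes back to the loading dock with the lamb.  [the loading dock: the goat, the hen, the lamb, the lettuce, the mouse, the terrier | the warehouse floor: the fox]
5. Porter goes to the warehouse floor with the mouse.  [the loading dock: the goat, the hen, the lamb, the lettuce, the terrier | the warehouse floor: the fox, the mouse]
6. Porter goes back to the loading dock alone.  [the loading dock: the goat, the hen, the lamb, the lettuce, the terrier | the warehouse floor: the fox, the mouse]
7. Porter goes to the warehouse floor with the goat.  [the loading dock: the hen, the lamb, the lettuce, the terrier | the warehouse floor: the fox, the goat, the mouse]
8. Porter goes back to the loading dock alone.  [the loading dock: the hen, the lamb, the lettuce, the terrier | the warehouse floor: the fox, the goat, the mouse]
9. Porter goes to the warehouse floor with the hen.  [the loading dock: the lamb, the lettuce, the terrier | the warehouse floor: the fox, the goat, the hen, the mouse]
10. Porter goes back to the loading dock alone.  [the loading dock: the lamb, the lettuce, the terrier | the warehouse floor: the fox, the goat, the hen, the mouse]
11. Porter goes to the warehouse floor with the lettuce.  [the loading dock: the lamb, the terrier | the warehouse floor: the fox, the goat, the hen, the lettuce, the mouse]
12. Porter goes back to the loading dock alone.  [the loading dock: the lamb, the terrier | the warehouse floor: the fox, the goat, the hen, the lettuce, the mouse]
13. Porter goes to the warehouse floor with the terrier.  [the loading dock: the lamb | the warehouse floor: the fox, the goat, the hen, the lettuce, the mouse, the terrier]
14. Porter goes back to the loading dock alone.  [the loading dock: the lamb | the warehouse floor: the fox, the goat, the hen, the lettuce, the mouse, the terrier]
15. Porter goes to the warehouse floor with the lamb.  [the loading dock: — | the warehouse floor: the fox, the goat, the hen, the lamb, the lettuce, the mouse, the terrier]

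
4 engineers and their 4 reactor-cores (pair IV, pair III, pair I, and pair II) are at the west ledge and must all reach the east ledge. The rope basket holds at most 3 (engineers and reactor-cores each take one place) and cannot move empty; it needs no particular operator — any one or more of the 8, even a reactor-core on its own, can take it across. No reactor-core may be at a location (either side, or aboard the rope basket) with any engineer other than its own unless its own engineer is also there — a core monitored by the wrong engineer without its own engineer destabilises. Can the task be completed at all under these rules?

1. engineer IV and reactor-core IV cross → the east ledge.
2. engineer IV crosses ← the west ledge.
3. engineer III, engineer IV, and reactor-core III cross → the east ledge.
4. engineer IV and reactor-core IV cross ← the west ledge.
5. engineer I, engineer II, and engineer IV cross → the east ledge.
6. reactor-core III crosses ← the west ledge.
7. reactor-core III and reactor-core IV cross → the east ledge.
8. reactor-core IV crosses ← the west ledge.
9. reactor-core I, reactor-core II, and reactor-core IV cross → the east ledge.

Yes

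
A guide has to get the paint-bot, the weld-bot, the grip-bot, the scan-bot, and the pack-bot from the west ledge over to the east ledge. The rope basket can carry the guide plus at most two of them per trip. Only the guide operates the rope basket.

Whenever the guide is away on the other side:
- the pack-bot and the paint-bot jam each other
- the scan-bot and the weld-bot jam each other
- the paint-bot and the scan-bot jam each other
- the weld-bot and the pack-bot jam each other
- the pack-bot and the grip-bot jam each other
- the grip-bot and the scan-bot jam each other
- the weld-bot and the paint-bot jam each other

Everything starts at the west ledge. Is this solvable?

Whatever the first load, the items left behind include a forbidden pair without the guide. No opening move is safe, so no plan exists.

No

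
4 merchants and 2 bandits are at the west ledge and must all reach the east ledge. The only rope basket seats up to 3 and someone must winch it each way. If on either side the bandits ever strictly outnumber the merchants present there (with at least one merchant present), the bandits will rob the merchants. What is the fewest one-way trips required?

Counting alone: each trip to the east ledge takes at most 3 across and each return brings at least 1 back, so after t trips out (and t−1 returns) at most 3t − (t−1) of the 6 are across; that first reaches 6 at t = 3, so at least 5 crossings are needed.
The plan below uses exactly 5 crossings, so it is optimal:
1. 2 bandits → the east ledge.  (the west ledge: 4M 0B; the east ledge: 0M 2B)
2. 1 bandit ← the west ledge.  (the west ledge: 4M 1B; the east ledge: 0M 1B)
3. 2 merchants and 1 bandit → the east ledge.  (the west ledge: 2M 0B; the east ledge: 2M 2B)
4. 1 bandit ← the west ledge.  (the west ledge: 2M 1B; the east ledge: 2M 1B)
5. 2 merchants and 1 bandit → the east ledge.  (the west ledge: 0M 0B; the east ledge: 4M 2B)

5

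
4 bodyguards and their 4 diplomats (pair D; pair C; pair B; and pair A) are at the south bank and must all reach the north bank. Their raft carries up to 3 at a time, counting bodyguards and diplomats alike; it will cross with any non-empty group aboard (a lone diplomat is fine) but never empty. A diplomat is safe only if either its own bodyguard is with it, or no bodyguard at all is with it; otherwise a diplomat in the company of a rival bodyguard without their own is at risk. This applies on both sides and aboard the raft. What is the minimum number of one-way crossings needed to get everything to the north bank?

Counting alone: each trip to the north bank takes at most 3 across and each return brings at least 1 back, so after t trips out (and t−1 returns) at most 3t − (t−1) of the 8 are across; that first reaches 8 at t = 4, so at least 7 crossings are needed.
The safety rule pushes this higher. Following every safe sequence of crossings, the most of the 8 that can be at the north bank as the raft arrives there on crossing 7 is 7 — never all 8.
So no plan with fewer than 9 crossings exists, and this one achieves 9:
1. bodyguard D and diplomat D cross → the north bank.
2. bodyguard D crosses ← the south bank.
3. bodyguard C, bodyguard D, and diplomat C cross → the north bank.
4. bodyguard D and diplomat D cross ← the south bank.
5. bodyguard A, bodyguard B, and bodyguard D cross → the north bank.
6. diplomat C crosses ← the south bank.
7. diplomat C and diplomat D cross → the north bank.
8. diplomat D crosses ← the south bank.
9. diplomat A, diplomat B, and diplomat D cross → the north bank.

9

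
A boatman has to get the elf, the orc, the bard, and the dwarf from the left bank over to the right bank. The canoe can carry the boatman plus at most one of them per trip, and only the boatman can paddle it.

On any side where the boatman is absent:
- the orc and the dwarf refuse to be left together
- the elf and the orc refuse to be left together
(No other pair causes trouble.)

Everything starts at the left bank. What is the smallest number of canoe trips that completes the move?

9

Counting alone: the boatman can take at most 1 across per trip to the right bank, so moving all 4 needs at least 4 loaded trips out, with a return between consecutive ones — at least 7 crossings.
The safety rule pushes this higher. Following every safe sequence of crossings, the most of the 4 that can be at the right bank as the canoe arrives there on crossing 7 is 3 — never all 4.
So no plan with fewer than 9 crossings exists, and this one achieves 9:
1. Boatman goes to the right bank with the orc.
2. Boatman goes back to the left bank alone.
3. Boatman goes to the right bank with the elf.
4. Boatman goes back to the left bank with the orc.
5. Boatman goes to the right bank with the dwarf.
6. Boatman goes back to the left bank alone.
7. Boatman goes to the right bank with the bard.
8. Boatman goes back to the left bank alone.
9. Boatman goes to the right bank with the orc.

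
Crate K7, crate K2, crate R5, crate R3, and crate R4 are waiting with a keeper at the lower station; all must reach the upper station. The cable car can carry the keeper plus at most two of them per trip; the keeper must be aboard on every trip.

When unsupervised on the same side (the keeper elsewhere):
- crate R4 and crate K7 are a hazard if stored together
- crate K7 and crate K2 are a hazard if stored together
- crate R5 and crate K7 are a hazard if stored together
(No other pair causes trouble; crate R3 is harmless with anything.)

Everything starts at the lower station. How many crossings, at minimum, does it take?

5

Counting alone: the keeper can take at most 2 across per trip to the upper station, so moving all 5 needs at least 3 loaded trips out, with a return between consecutive ones — at least 5 crossings.
The plan below uses exactly 5 crossings, so it is optimal:
1. Keeper goes to the upper station with crate K2 and crate K7.
2. Keeper goes back to the lower station with crate K7.
3. Keeper goes to the upper station with crate R4 and crate R5.
4. Keeper goes back to the lower station alone.
5. Keeper goes to the upper station with crate K7 and crate R3.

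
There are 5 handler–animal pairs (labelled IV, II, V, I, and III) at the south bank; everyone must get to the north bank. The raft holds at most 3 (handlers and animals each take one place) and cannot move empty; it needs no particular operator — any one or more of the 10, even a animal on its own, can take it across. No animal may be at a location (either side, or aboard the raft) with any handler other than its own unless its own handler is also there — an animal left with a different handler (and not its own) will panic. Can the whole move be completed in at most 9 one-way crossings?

No

Counting alone: each trip to the north bank takes at most 3 across and each return brings at least 1 back, so after t trips out (and t−1 returns) at most 3t − (t−1) of the 10 are across; that first reaches 10 at t = 5, so at least 9 crossings are needed.
The safety rule pushes this higher. Following every safe sequence of crossings, the most of the 10 that can be at the north bank as the raft arrives there on crossing 9 is 9 — never all 10.
So the move cannot be finished within 9 crossings. (The shortest complete plan takes 11:)
1. animal IV and handler IV cross → the north bank.
2. handler IV crosses ← the south bank.
3. animal I, animal II, and animal V cross → the north bank.
4. animal IV crosses ← the south bank.
5. handler I, handler II, and handler V cross → the north bank.
6. animal II and handler II cross ← the south bank.
7. handler II, handler III, and handler IV cross → the north bank.
8. animal V crosses ← the south bank.
9. animal II and animal IV cross → the north bank.
10. animal IV crosses ← the south bank.
11. animal III, animal IV, and animal V cross → the north bank.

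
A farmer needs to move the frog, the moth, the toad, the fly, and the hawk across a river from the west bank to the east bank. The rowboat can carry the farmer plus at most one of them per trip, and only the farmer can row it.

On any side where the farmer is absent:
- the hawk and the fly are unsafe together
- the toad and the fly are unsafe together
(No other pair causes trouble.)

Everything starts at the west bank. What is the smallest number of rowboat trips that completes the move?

11

Counting alone: the farmer can take at most 1 across per trip to the east bank, so moving all 5 needs at least 5 loaded trips out, with a return between consecutive ones — at least 9 crossings.
The safety rule pushes this higher. Following every safe sequence of crossings, the most of the 5 that can be at the east bank as the rowboat arrives there on crossing 9 is 4 — never all 5.
So no plan with fewer than 11 crossings exists, and this one achieves 11:
1. Farmer goes to the east bank with the fly.  [the west bank: the frog, the hawk, the moth, the toad | the east bank: the fly]
2. Farmer goes back to the west bank alone.  [the west bank: the frog, the hawk, the moth, the toad | the east bank: the fly]
3. Farmer goes to the east bank with the frog.  [the west bank: the hawk, the moth, the toad | the east bank: the fly, the frog]
4. Farmer goes back to the west bank alone.  [the west bank: the hawk, the moth, the toad | the east bank: the fly, the frog]
5. Farmer goes to the east bank with the moth.  [the west bank: the hawk, the toad | the east bank: the fly, the frog, the moth]
6. Farmer goes back to the west bank alone.  [the west bank: the hawk, the toad | the east bank: the fly, the frog, the moth]
7. Farmer goes to the east bank with the toad.  [the west bank: the hawk | the east bank: the fly, the frog, the moth, the toad]
8. Farmer goes back to the west bank with the fly.  [the west bank: the fly, the hawk | the east bank: the frog, the moth, the toad]
9. Farmer goes to the east bank with the hawk.  [the west bank: the fly | the east bank: the frog, the hawk, the moth, the toad]
10. Farmer goes back to the west bank alone.  [the west bank: the fly | the east bank: the frog, the hawk, the moth, the toad]
11. Farmer goes to the east bank with the fly.  [the west bank: — | the east bank: the fly, the frog, the hawk, the moth, the toad]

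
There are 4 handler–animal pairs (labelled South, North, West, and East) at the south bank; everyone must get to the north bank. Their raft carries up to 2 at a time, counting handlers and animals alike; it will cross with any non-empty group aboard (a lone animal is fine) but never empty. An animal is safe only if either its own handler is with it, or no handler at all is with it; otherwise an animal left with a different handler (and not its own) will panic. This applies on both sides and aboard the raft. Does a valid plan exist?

Following every safe sequence of crossings from the start, the most of the 8 that can be at the north bank as the raft arrives there on crossings 1, 3, 5 is 2, 3, 4 respectively; the best ever achieved is 4 of 8.
From crossing 7 on, no configuration arises that was not already reachable earlier: only 44 distinct safe configurations (who is on which side, and where the raft is) can ever be reached, none of them has everyone across, and every continuation just revisits them. So no valid plan exists.

No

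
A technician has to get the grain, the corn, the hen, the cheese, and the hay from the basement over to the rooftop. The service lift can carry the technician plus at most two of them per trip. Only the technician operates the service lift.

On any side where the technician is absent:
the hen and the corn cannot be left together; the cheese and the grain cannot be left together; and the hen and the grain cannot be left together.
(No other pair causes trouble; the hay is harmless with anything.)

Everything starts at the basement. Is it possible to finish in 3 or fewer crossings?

No

Counting alone: the technician can take at most 2 across per trip to the rooftop, so moving all 5 needs at least 3 loaded trips out, with a return between consecutive ones — at least 5 crossings.
Since 3 < 5, 3 crossings cannot be enough. (The shortest complete plan in fact takes 5:)
1. Technician goes to the rooftop with the corn and the grain.  [the basement: the cheese, the hay, the hen | the rooftop: the corn, the grain]
2. Technician goes back to the basement alone.  [the basement: the cheese, the hay, the hen | the rooftop: the corn, the grain]
3. Technician goes to the rooftop with the hay.  [the basement: the cheese, the hen | the rooftop: the corn, the grain, the hay]
4. Technician goes back to the basement alone.  [the basement: the cheese, the hen | the rooftop: the corn, the grain, the hay]
5. Technician goes to the rooftop with the cheese and the hen.  [the basement: — | the rooftop: the cheese, the corn, the grain, the hay, the hen]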